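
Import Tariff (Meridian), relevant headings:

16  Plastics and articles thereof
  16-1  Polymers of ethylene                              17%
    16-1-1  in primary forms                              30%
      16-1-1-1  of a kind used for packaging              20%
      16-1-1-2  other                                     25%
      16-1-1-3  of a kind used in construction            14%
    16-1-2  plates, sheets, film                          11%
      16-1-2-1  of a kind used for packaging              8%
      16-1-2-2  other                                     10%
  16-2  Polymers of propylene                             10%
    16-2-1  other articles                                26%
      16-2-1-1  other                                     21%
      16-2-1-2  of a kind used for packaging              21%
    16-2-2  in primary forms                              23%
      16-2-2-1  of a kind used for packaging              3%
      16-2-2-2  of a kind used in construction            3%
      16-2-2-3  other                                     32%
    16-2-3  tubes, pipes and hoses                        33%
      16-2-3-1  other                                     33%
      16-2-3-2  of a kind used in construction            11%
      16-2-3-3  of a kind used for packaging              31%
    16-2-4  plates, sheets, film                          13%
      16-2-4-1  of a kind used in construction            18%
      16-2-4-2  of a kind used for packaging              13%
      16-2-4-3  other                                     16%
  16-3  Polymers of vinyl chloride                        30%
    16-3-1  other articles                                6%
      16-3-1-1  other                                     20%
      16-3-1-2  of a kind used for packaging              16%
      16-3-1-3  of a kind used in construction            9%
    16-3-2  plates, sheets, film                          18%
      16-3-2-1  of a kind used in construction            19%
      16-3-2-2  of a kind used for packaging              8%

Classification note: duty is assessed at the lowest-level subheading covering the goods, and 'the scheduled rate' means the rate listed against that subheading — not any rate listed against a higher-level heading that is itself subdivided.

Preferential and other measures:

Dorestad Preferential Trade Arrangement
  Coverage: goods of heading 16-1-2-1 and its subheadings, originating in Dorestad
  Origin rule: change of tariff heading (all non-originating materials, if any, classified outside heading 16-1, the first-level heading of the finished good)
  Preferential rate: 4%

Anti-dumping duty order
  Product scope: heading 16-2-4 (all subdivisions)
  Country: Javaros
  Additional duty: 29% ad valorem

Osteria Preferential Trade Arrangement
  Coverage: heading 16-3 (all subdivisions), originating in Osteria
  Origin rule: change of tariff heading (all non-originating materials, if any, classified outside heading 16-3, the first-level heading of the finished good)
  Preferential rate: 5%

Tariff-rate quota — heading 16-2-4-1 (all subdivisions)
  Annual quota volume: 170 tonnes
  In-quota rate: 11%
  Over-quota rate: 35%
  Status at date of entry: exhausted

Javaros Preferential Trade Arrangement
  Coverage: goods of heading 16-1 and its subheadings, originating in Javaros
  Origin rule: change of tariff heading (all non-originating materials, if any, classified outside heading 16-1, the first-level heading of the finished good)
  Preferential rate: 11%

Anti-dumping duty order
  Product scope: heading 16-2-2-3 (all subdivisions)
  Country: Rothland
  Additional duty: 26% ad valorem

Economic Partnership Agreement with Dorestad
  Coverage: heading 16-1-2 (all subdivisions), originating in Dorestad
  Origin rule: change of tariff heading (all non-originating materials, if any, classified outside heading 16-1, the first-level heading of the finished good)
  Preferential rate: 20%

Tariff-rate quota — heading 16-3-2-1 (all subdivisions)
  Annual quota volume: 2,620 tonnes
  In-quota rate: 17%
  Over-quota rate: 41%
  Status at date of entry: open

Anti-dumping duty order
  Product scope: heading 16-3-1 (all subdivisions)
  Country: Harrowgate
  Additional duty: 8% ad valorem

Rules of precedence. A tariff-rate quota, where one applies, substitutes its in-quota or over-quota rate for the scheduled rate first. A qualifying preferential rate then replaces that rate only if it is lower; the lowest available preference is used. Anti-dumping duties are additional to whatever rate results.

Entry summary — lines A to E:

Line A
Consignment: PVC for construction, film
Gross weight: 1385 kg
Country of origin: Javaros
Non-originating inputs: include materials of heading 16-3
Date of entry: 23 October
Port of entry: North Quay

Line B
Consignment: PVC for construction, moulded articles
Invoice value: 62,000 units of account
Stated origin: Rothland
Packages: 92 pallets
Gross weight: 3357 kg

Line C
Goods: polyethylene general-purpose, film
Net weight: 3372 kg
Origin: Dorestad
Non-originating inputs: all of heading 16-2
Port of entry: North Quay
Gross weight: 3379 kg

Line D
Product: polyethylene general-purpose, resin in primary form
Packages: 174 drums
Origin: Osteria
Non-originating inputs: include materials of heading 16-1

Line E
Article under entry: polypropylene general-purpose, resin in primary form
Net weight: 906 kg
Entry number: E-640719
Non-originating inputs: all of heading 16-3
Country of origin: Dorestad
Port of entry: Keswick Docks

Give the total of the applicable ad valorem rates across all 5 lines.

93%

Line A: PVC → 16-3; film → 16-3-2; for construction → 16-3-2-1. Scheduled 19%. quota on 16-3-2-1 open → in-quota 17%; Javaros agreement on 16-1: 16-3-2-1 not covered. → 17%.
Line B: PVC → 16-3; moulded articles → 16-3-1; for construction → 16-3-1-3. Scheduled 9%. No special measure applies. → 9%.
Line C: polyethylene → 16-1; film → 16-1-2; general-purpose → 16-1-2-2. Scheduled 10%. Dorestad agreement on 16-1-2-1: 16-1-2-2 not covered; Dorestad agreement on 16-1-2: CTH met → 20% available; preference 20% not lower than 10% → no reduction. → 10%.
Line D: polyethylene → 16-1; resin in primary form → 16-1-1; general-purpose → 16-1-1-2. Scheduled 25%. Osteria agreement on 16-3: 16-1-1-2 not covered. → 25%.
Line E: polypropylene → 16-2; resin in primary form → 16-2-2; general-purpose → 16-2-2-3. Scheduled 32%. Dorestad agreement on 16-1-2-1: 16-2-2-3 not covered; Dorestad agreement on 16-1-2: 16-2-2-3 not covered. → 32%.
Sum: 17% + 9% + 10% + 25% + 32% = 93%.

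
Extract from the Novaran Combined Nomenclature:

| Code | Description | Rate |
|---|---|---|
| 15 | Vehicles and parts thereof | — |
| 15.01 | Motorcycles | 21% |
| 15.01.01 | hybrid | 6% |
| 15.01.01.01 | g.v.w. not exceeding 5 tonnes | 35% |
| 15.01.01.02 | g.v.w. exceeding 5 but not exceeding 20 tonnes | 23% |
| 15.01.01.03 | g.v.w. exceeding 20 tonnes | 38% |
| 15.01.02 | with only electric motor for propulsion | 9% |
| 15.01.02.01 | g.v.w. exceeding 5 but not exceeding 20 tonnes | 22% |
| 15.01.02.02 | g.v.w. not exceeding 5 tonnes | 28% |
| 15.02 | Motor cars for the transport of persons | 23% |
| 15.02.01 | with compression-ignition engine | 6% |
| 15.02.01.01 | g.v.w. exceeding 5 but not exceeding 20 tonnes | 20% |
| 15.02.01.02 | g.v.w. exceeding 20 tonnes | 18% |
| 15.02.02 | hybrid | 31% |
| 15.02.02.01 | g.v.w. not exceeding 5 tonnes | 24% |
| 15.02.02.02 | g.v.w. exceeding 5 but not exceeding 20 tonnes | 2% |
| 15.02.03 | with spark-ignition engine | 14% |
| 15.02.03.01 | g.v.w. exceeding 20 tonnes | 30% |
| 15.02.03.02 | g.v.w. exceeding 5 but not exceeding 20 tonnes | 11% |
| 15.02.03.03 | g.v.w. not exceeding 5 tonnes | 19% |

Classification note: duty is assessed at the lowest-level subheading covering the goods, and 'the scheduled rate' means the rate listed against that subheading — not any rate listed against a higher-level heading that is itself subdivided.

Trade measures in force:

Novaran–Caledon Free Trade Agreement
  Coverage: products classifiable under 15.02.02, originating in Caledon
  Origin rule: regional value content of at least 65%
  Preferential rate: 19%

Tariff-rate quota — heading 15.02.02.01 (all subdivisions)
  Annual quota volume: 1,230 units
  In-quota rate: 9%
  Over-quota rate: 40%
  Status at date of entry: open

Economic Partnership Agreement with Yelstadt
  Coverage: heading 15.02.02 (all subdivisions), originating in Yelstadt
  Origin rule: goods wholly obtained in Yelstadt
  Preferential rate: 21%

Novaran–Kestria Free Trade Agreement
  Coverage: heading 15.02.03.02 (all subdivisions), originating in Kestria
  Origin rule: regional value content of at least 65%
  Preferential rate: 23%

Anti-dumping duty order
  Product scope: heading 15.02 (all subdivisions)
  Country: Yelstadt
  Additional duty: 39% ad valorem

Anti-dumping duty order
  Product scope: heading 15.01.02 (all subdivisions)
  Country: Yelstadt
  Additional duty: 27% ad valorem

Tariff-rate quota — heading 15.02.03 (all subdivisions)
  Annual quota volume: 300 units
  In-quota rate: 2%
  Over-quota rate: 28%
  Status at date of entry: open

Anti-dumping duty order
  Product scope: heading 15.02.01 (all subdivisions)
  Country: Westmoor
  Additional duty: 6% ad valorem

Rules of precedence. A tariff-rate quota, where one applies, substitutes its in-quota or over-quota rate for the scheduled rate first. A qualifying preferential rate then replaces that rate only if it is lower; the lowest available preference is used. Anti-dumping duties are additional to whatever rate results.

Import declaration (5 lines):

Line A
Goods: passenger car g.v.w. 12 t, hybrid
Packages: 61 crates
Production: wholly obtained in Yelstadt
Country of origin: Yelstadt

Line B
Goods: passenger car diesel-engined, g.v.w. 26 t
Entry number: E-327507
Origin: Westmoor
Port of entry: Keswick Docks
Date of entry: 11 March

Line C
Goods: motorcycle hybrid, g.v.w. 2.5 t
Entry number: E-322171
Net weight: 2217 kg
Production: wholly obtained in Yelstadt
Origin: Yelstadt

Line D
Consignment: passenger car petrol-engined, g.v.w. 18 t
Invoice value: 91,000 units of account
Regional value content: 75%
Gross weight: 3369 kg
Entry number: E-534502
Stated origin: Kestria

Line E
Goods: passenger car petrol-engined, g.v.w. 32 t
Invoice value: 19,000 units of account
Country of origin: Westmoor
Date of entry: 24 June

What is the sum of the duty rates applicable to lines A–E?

104%

Line A: passenger car → 15.02; hybrid → 15.02.02; g.v.w. 12 t → 15.02.02.02. Scheduled 2%. Yelstadt agreement on 15.02.02: wholly obtained → 21% available; preference 21% not lower than 2% → no reduction; anti-dumping (Yelstadt, 15.02): +39%; total 2% + 39% = 41%. → 41%.
Line B: passenger car → 15.02; diesel-engined → 15.02.01; g.v.w. 26 t → 15.02.01.02. Scheduled 18%. anti-dumping (Westmoor, 15.02.01): +6%; total 18% + 6% = 24%. → 24%.
Line C: motorcycle → 15.01; hybrid → 15.01.01; g.v.w. 2.5 t → 15.01.01.01. Scheduled 35%. Yelstadt agreement on 15.02.02: 15.01.01.01 not covered. → 35%.
Line D: passenger car → 15.02; petrol-engined → 15.02.03; g.v.w. 18 t → 15.02.03.02. Scheduled 11%. quota on 15.02.03 open → in-quota 2%; Kestria agreement on 15.02.03.02: RVC ≥ 65% → 23% available; preference 23% not lower than 2% → no reduction. → 2%.
Line E: passenger car → 15.02; petrol-engined → 15.02.03; g.v.w. 32 t → 15.02.03.01. Scheduled 30%. quota on 15.02.03 open → in-quota 2%. → 2%.
Sum: 41% + 24% + 35% + 2% + 2% = 104%.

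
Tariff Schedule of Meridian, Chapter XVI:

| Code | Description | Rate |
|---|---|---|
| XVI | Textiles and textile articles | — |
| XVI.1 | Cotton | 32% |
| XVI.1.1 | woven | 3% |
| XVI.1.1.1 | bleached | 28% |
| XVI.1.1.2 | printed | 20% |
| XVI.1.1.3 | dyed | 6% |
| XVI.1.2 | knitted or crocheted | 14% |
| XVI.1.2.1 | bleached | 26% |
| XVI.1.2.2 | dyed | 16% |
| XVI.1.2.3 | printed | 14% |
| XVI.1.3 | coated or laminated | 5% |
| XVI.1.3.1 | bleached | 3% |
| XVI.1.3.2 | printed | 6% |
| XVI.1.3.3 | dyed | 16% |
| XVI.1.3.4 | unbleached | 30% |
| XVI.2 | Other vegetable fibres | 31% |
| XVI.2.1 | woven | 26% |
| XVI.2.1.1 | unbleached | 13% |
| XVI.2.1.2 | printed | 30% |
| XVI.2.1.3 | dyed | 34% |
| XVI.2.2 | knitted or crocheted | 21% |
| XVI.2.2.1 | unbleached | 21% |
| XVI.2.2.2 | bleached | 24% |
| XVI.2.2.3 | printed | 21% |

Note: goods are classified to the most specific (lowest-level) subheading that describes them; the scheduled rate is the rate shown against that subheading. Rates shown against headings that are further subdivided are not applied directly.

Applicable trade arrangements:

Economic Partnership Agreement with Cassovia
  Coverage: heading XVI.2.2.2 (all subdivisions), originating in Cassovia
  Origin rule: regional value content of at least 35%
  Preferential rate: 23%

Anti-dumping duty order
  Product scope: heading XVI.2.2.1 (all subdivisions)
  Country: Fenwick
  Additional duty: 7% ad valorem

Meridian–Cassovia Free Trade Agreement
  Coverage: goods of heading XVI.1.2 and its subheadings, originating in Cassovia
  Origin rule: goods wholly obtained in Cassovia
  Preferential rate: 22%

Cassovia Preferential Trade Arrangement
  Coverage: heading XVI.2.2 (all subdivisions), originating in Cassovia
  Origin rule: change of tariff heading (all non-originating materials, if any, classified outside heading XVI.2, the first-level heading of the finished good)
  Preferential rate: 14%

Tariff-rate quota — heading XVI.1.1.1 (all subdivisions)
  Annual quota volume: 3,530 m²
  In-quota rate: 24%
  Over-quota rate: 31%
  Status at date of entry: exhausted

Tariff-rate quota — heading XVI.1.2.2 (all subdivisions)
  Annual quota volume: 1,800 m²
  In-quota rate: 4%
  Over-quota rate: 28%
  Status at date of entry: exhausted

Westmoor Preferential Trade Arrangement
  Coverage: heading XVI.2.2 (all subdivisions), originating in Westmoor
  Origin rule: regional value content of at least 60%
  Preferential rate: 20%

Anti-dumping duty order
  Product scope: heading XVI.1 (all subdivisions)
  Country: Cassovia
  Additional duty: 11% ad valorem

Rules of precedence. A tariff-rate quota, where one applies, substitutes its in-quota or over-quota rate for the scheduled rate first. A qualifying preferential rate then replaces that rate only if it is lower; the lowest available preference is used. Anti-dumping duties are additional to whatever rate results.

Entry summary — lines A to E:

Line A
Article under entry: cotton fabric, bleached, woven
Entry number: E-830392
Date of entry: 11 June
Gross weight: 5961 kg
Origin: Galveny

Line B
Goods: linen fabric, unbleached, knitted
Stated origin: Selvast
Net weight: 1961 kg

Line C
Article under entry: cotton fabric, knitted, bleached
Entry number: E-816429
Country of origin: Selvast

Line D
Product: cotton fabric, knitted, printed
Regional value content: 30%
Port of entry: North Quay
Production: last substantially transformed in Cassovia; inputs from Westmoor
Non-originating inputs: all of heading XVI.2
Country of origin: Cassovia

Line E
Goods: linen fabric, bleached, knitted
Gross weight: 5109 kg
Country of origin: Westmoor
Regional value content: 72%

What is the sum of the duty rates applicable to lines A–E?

Line A: cotton → XVI.1; woven → XVI.1.1; bleached → XVI.1.1.1. Scheduled 28%. quota on XVI.1.1.1 exhausted → over-quota 31%. → 31%.
Line B: linen → XVI.2; knitted → XVI.2.2; unbleached → XVI.2.2.1. Scheduled 21%. No special measure applies. → 21%.
Line C: cotton → XVI.1; knitted → XVI.1.2; bleached → XVI.1.2.1. Scheduled 26%. No special measure applies. → 26%.
Line D: cotton → XVI.1; knitted → XVI.1.2; printed → XVI.1.2.3. Scheduled 14%. Cassovia agreement on XVI.2.2.2: XVI.1.2.3 not covered; Cassovia agreement on XVI.1.2: not wholly obtained; Cassovia agreement on XVI.2.2: XVI.1.2.3 not covered; anti-dumping (Cassovia, XVI.1): +11%; total 14% + 11% = 25%. → 25%.
Line E: linen → XVI.2; knitted → XVI.2.2; bleached → XVI.2.2.2. Scheduled 24%. Westmoor agreement on XVI.2.2: RVC ≥ 60% → 20% available; preferential 20%. → 20%.
Sum: 31% + 21% + 26% + 25% + 20% = 123%.

123%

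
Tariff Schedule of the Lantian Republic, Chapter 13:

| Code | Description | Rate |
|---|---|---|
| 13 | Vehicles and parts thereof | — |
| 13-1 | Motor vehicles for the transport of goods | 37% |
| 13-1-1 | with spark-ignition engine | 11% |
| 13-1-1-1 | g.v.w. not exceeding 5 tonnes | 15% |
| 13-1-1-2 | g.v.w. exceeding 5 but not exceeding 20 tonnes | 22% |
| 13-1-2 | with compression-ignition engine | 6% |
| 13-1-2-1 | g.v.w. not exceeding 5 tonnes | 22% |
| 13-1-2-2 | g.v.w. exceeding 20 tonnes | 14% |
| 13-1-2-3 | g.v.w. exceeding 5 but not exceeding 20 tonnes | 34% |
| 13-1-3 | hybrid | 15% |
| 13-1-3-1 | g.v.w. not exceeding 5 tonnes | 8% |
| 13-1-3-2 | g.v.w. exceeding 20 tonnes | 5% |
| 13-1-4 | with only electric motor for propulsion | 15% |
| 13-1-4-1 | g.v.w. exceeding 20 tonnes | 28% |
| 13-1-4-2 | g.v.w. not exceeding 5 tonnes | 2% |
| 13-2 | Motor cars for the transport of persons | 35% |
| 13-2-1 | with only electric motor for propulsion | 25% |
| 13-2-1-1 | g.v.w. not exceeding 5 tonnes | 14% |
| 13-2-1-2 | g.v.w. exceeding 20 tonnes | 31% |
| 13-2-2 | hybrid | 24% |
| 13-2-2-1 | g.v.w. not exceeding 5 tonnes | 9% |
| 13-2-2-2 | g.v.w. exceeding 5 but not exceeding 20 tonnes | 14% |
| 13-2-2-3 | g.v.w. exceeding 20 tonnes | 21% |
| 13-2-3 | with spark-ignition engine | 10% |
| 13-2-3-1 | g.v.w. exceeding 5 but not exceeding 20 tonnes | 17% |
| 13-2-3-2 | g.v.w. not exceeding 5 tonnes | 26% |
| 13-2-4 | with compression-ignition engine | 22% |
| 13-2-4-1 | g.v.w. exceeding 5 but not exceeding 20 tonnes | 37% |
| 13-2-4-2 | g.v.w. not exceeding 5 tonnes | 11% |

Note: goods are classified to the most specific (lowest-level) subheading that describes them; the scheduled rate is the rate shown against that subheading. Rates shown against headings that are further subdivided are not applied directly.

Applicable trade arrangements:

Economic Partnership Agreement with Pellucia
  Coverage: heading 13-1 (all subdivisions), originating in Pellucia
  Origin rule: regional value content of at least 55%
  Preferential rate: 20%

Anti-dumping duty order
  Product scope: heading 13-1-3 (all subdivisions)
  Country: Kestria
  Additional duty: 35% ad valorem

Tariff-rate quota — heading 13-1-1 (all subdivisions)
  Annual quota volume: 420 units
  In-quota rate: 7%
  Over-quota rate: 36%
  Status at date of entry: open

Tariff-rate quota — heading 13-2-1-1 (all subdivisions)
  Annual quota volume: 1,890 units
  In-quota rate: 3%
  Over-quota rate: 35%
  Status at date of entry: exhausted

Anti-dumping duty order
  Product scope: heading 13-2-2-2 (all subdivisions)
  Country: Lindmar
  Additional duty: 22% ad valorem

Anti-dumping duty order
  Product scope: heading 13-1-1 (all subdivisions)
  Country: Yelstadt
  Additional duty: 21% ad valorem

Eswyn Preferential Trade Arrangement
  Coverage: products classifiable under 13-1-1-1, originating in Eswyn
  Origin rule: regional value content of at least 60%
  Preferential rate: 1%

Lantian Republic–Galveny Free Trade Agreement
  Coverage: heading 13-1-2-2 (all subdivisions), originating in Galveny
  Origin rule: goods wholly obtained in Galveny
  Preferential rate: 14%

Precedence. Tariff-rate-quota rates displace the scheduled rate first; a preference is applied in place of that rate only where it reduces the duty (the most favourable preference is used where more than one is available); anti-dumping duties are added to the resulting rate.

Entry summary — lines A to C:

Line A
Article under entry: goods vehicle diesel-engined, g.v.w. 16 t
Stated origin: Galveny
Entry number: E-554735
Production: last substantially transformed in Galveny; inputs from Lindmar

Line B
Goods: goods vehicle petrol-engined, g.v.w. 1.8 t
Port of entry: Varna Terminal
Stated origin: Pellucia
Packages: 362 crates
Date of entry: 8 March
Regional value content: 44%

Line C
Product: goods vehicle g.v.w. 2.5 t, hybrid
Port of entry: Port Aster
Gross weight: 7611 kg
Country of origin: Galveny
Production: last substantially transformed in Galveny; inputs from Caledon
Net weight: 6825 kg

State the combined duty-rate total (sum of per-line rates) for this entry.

49%

Line A: goods vehicle → 13-1; diesel-engined → 13-1-2; g.v.w. 16 t → 13-1-2-3. Scheduled 34%. Galveny agreement on 13-1-2-2: 13-1-2-3 not covered. → 34%.
Line B: goods vehicle → 13-1; petrol-engined → 13-1-1; g.v.w. 1.8 t → 13-1-1-1. Scheduled 15%. quota on 13-1-1 open → in-quota 7%; Pellucia agreement on 13-1: RVC < 55%. → 7%.
Line C: goods vehicle → 13-1; hybrid → 13-1-3; g.v.w. 2.5 t → 13-1-3-1. Scheduled 8%. Galveny agreement on 13-1-2-2: 13-1-3-1 not covered. → 8%.
Sum: 34% + 7% + 8% = 49%.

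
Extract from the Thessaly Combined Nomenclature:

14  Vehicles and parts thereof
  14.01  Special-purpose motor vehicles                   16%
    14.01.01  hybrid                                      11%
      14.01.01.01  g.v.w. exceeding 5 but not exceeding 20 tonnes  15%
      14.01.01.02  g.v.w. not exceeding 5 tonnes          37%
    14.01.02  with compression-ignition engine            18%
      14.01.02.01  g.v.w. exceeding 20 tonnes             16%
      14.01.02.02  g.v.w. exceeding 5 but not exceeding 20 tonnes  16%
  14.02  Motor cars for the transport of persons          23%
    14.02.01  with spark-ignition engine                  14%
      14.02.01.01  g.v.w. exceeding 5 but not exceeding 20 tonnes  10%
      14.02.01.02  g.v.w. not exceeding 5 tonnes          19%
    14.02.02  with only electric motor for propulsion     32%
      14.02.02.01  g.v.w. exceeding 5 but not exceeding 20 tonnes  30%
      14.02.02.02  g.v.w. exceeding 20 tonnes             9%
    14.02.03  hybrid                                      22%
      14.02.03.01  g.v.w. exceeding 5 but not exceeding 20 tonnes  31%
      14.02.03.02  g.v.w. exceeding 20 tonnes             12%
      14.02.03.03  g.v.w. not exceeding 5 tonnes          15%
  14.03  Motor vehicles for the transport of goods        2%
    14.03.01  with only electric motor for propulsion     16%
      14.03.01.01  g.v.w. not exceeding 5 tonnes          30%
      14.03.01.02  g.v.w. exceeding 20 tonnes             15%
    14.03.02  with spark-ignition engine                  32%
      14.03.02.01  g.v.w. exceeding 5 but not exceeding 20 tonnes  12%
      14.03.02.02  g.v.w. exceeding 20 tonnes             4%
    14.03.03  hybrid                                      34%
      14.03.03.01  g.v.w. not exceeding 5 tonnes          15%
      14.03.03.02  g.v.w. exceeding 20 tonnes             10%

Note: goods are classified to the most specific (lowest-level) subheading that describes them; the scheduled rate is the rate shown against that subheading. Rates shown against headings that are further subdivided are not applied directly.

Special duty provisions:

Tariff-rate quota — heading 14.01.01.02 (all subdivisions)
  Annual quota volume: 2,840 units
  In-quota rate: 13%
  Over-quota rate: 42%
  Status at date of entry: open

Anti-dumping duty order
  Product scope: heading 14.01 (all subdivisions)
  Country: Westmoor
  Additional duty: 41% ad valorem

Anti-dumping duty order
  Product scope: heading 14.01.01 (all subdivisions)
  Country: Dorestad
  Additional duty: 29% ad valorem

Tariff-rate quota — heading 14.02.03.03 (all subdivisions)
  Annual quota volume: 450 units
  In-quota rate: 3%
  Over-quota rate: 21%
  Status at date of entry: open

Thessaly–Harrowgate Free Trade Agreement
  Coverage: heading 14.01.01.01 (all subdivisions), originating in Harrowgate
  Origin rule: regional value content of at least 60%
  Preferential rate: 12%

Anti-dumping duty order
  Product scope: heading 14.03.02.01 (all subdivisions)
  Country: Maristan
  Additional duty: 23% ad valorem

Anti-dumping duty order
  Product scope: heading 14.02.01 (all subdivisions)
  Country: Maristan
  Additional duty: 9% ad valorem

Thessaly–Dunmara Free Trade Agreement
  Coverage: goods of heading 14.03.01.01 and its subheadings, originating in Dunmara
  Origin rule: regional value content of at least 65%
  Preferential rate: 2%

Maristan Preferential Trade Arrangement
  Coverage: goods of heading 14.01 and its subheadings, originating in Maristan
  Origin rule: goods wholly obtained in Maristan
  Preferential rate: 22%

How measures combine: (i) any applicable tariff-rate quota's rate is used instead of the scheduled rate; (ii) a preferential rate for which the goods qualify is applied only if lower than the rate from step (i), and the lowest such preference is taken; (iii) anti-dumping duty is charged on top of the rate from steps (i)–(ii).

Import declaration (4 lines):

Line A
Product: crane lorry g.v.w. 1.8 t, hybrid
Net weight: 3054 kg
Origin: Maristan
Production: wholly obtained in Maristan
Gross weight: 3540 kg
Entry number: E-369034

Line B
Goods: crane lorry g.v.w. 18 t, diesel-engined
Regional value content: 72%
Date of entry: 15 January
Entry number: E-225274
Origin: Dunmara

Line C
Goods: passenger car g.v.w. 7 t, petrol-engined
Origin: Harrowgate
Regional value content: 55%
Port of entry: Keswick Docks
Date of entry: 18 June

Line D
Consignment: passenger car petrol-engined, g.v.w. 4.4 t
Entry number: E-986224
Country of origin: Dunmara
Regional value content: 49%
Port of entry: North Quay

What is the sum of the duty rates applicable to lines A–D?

58%

Line A: crane lorry → 14.01; hybrid → 14.01.01; g.v.w. 1.8 t → 14.01.01.02. Scheduled 37%. quota on 14.01.01.02 open → in-quota 13%; Maristan agreement on 14.01: wholly obtained → 22% available; preference 22% not lower than 13% → no reduction. → 13%.
Line B: crane lorry → 14.01; diesel-engined → 14.01.02; g.v.w. 18 t → 14.01.02.02. Scheduled 16%. Dunmara agreement on 14.03.01.01: 14.01.02.02 not covered. → 16%.
Line C: passenger car → 14.02; petrol-engined → 14.02.01; g.v.w. 7 t → 14.02.01.01. Scheduled 10%. Harrowgate agreement on 14.01.01.01: 14.02.01.01 not covered. → 10%.
Line D: passenger car → 14.02; petrol-engined → 14.02.01; g.v.w. 4.4 t → 14.02.01.02. Scheduled 19%. Dunmara agreement on 14.03.01.01: 14.02.01.02 not covered. → 19%.
Sum: 13% + 16% + 10% + 19% = 58%.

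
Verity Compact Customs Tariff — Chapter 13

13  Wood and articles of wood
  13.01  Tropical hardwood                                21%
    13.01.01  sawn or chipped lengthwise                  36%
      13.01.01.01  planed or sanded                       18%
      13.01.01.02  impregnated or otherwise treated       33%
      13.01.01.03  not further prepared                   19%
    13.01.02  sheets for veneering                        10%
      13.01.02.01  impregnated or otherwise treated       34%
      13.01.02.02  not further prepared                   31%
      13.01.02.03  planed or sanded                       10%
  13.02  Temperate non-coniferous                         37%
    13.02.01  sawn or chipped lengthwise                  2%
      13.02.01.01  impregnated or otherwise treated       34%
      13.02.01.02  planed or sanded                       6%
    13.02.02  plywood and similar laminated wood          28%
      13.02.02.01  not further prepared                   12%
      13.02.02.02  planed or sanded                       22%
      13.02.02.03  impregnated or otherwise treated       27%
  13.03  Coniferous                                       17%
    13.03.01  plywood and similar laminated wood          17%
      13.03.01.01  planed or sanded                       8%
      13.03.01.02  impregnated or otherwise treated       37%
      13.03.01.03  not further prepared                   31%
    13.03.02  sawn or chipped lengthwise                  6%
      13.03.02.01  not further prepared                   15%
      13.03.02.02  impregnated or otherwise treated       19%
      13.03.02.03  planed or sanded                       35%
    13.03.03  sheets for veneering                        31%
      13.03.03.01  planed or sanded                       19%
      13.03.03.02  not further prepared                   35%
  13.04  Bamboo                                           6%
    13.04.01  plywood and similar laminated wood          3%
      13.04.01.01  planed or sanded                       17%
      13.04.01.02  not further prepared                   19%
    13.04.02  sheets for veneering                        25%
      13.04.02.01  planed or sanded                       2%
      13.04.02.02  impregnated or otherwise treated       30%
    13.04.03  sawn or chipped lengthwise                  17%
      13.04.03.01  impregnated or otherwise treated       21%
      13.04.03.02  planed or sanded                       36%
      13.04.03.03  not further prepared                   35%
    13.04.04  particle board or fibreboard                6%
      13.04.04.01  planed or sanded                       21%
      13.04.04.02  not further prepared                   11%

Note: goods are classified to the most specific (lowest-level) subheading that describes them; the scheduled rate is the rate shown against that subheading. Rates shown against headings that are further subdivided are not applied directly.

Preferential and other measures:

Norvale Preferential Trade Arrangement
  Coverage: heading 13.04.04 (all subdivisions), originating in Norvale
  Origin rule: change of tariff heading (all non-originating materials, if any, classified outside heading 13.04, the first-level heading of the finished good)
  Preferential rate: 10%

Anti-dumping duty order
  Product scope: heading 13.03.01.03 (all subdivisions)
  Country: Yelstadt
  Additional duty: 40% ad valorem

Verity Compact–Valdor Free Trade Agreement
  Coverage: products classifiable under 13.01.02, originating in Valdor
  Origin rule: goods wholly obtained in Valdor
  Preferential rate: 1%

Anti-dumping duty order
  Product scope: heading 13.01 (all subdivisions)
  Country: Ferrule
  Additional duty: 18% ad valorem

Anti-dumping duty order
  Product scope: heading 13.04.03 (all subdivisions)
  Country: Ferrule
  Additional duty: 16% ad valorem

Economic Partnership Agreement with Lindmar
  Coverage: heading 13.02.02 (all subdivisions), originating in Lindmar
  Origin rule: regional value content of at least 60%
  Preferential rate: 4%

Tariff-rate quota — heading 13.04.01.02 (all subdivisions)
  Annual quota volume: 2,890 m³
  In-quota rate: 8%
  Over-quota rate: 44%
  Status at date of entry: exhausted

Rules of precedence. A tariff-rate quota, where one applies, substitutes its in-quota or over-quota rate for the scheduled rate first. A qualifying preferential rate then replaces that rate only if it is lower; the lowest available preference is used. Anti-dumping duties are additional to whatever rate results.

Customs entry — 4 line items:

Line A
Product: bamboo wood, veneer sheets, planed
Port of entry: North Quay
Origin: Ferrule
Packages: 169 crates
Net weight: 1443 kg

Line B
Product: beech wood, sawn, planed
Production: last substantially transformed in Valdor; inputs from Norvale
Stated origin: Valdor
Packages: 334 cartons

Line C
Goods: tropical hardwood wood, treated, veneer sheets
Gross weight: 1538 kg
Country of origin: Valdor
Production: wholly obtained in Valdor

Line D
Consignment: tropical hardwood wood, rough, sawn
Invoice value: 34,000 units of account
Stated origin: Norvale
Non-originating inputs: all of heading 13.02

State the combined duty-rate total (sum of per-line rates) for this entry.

Line A: bamboo → 13.04; veneer sheets → 13.04.02; planed → 13.04.02.01. Scheduled 2%. No special measure applies. → 2%.
Line B: beech → 13.02; sawn → 13.02.01; planed → 13.02.01.02. Scheduled 6%. Valdor agreement on 13.01.02: 13.02.01.02 not covered. → 6%.
Line C: tropical hardwood → 13.01; veneer sheets → 13.01.02; treated → 13.01.02.01. Scheduled 34%. Valdor agreement on 13.01.02: wholly obtained → 1% available; preferential 1%. → 1%.
Line D: tropical hardwood → 13.01; sawn → 13.01.01; rough → 13.01.01.03. Scheduled 19%. Norvale agreement on 13.04.04: 13.01.01.03 not covered. → 19%.
Sum: 2% + 6% + 1% + 19% = 28%.

28%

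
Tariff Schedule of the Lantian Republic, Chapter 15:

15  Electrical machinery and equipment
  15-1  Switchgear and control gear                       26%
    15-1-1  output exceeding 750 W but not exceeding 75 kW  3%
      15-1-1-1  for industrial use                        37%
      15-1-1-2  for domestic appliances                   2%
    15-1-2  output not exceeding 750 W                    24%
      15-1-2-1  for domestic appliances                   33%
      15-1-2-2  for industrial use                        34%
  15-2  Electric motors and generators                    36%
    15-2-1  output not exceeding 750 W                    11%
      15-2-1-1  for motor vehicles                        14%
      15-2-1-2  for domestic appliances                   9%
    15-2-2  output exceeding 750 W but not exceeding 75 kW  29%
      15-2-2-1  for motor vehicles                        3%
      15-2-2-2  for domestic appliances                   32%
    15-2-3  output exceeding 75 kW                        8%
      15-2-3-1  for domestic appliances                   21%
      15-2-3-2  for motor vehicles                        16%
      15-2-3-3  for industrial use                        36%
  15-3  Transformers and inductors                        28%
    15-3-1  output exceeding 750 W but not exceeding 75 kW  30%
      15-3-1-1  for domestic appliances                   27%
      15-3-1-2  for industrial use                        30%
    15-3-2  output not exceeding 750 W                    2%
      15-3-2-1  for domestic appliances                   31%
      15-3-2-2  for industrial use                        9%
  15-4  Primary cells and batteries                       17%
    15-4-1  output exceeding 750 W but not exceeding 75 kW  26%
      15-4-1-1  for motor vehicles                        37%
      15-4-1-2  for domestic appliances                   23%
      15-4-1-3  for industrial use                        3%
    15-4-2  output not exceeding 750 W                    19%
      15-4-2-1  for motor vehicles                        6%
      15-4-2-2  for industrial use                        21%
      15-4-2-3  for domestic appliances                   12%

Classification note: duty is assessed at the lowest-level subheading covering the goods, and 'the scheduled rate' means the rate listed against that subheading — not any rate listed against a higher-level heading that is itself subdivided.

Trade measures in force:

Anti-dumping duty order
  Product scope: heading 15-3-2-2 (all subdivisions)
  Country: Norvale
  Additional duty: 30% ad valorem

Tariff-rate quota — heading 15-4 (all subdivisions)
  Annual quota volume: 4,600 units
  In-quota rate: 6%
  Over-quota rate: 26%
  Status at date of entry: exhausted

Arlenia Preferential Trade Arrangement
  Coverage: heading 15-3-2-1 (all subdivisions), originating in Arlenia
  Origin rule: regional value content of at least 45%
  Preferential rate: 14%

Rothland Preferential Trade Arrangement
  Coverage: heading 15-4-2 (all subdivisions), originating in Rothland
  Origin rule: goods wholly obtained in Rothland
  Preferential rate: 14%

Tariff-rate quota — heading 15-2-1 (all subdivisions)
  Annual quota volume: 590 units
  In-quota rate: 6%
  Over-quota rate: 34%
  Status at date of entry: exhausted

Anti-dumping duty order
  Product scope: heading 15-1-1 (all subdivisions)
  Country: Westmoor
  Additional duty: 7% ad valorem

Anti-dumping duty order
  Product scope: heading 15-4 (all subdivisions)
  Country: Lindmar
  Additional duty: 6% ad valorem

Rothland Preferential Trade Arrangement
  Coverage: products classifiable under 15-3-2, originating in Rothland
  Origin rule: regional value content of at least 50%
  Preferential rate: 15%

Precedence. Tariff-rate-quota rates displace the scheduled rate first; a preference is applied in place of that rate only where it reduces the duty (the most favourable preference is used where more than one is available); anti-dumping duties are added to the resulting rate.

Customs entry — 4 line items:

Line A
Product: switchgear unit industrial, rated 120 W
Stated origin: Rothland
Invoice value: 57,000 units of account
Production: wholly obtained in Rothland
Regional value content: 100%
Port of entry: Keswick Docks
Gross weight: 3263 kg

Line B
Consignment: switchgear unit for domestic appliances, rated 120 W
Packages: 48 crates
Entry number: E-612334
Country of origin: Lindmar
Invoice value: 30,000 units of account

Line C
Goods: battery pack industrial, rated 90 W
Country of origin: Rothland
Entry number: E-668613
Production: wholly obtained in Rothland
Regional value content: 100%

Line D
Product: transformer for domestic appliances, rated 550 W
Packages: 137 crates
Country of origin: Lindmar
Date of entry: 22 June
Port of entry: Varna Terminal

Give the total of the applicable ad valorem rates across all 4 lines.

Line A: switchgear unit → 15-1; rated 120 W → 15-1-2; industrial → 15-1-2-2. Scheduled 34%. Rothland agreement on 15-4-2: 15-1-2-2 not covered; Rothland agreement on 15-3-2: 15-1-2-2 not covered. → 34%.
Line B: switchgear unit → 15-1; rated 120 W → 15-1-2; for domestic appliances → 15-1-2-1. Scheduled 33%. No special measure applies. → 33%.
Line C: battery pack → 15-4; rated 90 W → 15-4-2; industrial → 15-4-2-2. Scheduled 21%. quota on 15-4 exhausted → over-quota 26%; Rothland agreement on 15-4-2: wholly obtained → 14% available; Rothland agreement on 15-3-2: 15-4-2-2 not covered; preferential 14%. → 14%.
Line D: transformer → 15-3; rated 550 W → 15-3-2; for domestic appliances → 15-3-2-1. Scheduled 31%. No special measure applies. → 31%.
Sum: 34% + 33% + 14% + 31% = 112%.

112%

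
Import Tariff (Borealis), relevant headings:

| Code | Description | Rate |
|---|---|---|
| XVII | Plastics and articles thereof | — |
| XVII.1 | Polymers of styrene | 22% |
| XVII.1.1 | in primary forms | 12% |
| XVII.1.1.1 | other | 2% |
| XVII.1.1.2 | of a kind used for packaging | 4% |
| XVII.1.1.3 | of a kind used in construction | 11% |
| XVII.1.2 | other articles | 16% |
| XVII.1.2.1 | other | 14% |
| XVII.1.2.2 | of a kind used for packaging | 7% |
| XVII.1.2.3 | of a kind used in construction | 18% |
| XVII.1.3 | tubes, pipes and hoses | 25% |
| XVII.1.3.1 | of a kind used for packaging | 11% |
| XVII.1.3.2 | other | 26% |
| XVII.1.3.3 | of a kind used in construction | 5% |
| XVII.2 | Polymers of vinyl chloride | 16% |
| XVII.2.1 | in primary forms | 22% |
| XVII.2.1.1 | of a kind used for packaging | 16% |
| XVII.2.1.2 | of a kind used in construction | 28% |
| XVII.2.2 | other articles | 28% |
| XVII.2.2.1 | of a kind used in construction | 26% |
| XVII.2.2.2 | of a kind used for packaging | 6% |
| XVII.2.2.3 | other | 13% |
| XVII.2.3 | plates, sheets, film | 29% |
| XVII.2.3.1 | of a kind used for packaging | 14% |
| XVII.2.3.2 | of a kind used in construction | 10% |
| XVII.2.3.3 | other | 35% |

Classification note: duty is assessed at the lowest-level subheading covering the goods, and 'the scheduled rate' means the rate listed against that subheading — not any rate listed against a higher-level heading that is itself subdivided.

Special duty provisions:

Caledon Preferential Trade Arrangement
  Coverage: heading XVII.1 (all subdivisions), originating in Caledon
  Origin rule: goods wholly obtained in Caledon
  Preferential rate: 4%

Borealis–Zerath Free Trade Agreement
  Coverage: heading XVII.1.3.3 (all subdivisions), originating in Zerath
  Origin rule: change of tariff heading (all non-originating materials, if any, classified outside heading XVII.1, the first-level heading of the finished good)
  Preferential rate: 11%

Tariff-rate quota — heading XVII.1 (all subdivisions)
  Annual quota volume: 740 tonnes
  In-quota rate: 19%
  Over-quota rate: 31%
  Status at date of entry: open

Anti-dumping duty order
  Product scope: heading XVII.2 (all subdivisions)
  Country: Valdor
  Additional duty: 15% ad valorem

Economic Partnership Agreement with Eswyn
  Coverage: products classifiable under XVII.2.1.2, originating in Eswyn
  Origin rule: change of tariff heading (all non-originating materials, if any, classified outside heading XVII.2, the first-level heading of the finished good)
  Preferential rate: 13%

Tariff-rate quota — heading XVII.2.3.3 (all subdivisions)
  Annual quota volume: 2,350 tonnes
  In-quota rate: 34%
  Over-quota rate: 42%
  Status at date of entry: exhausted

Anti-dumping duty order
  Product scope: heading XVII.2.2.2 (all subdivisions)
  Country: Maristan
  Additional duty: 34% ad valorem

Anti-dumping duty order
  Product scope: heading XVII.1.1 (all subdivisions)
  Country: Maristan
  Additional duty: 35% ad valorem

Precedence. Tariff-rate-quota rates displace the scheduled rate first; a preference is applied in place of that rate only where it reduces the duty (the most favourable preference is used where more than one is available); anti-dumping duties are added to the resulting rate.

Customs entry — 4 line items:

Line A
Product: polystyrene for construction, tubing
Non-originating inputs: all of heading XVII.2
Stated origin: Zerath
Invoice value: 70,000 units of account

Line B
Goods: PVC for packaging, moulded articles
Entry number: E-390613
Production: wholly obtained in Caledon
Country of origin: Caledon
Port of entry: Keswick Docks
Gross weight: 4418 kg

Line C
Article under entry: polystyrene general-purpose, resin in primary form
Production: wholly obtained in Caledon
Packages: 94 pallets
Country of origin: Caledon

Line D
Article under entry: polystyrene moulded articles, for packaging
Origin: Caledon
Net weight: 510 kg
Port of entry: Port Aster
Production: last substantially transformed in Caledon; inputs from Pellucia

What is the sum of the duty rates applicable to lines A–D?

Line A: polystyrene → XVII.1; tubing → XVII.1.3; for construction → XVII.1.3.3. Scheduled 5%. quota on XVII.1 open → in-quota 19%; Zerath agreement on XVII.1.3.3: CTH met → 11% available; preferential 11%. → 11%.
Line B: PVC → XVII.2; moulded articles → XVII.2.2; for packaging → XVII.2.2.2. Scheduled 6%. Caledon agreement on XVII.1: XVII.2.2.2 not covered. → 6%.
Line C: polystyrene → XVII.1; resin in primary form → XVII.1.1; general-purpose → XVII.1.1.1. Scheduled 2%. quota on XVII.1 open → in-quota 19%; Caledon agreement on XVII.1: wholly obtained → 4% available; preferential 4%. → 4%.
Line D: polystyrene → XVII.1; moulded articles → XVII.1.2; for packaging → XVII.1.2.2. Scheduled 7%. quota on XVII.1 open → in-quota 19%; Caledon agreement on XVII.1: not wholly obtained. → 19%.
Sum: 11% + 6% + 4% + 19% = 40%.

40%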